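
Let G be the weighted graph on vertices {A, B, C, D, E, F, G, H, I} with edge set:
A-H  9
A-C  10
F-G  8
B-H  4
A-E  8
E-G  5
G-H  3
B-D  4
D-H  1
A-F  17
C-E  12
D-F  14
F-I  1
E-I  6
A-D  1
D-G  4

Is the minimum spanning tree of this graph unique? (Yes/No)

Sort edges by weight, then run Kruskal:
A-D (1): add — endpoints in different components.
D-H (1): add — endpoints in different components.
F-I (1): add — endpoints in different components.
G-H (3): add — endpoints in different components.
B-D (4): add — endpoints in different components.
B-H (4): skip — B and H already connected.
D-G (4): skip — D and G already connected.
E-G (5): add — endpoints in different components.
E-I (6): add — endpoints in different components.
A-E (8): skip — A and E already connected.
F-G (8): skip — F and G already connected.
A-H (9): skip — A and H already connected.
A-C (10): add — endpoints in different components.
Non-tree edge B-H has weight 4, equal to the heaviest edge on its tree cycle — swapping gives another MST of the same weight. Not unique.

No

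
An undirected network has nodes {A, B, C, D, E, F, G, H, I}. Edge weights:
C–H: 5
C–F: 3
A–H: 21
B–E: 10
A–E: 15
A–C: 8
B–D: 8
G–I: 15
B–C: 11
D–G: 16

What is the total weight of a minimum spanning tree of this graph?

Grow the tree from E using Prim:
Step 1: frontier [B–E 10, A–E 15] → take B–E (10); add B.
Step 2: frontier [B–D 8, B–C 11, A–E 15] → take B–D (8); add D.
Step 3: frontier [B–C 11, D–G 16, A–E 15] → take B–C (11); add C.
Step 4: frontier [C–F 3, C–H 5, A–C 8, D–G 16, A–E 15] → take C–F (3); add F.
Step 5: frontier [C–H 5, A–C 8, D–G 16, A–E 15] → take C–H (5); add H.
Step 6: frontier [A–C 8, D–G 16, A–E 15, A–H 21] → take A–C (8); add A.
Step 7: frontier [D–G 16] → take D–G (16); add G.
Step 8: frontier [G–I 15] → take G–I (15); add I.
MST edges: B–E, B–D, B–C, C–F, C–H, A–C, D–G, G–I; total weight 10+8+11+3+5+8+16+15 = 76.

76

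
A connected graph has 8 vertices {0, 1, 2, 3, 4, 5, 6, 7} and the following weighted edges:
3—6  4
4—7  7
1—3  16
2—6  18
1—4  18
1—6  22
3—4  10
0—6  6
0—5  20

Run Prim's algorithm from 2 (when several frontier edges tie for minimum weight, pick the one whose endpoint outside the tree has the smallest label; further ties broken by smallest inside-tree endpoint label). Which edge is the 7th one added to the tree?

Prim's algorithm from 2:
Step 1: frontier [2—6 18] → take 2—6 (18); add 6.
Step 2: frontier [3—6 4, 0—6 6, 1—6 22] → take 3—6 (4); add 3.
Step 3: frontier [3—4 10, 1—3 16, 0—6 6, 1—6 22] → take 0—6 (6); add 0.
Step 4: frontier [0—5 20, 3—4 10, 1—3 16, 1—6 22] → take 3—4 (10); add 4.
Step 5: frontier [0—5 20, 1—3 16, 4—7 7, 1—4 18, 1—6 22] → take 4—7 (7); add 7.
Step 6: frontier [0—5 20, 1—3 16, 1—4 18, 1—6 22] → take 1—3 (16); add 1.
Step 7: frontier [0—5 20] → take 0—5 (20); add 5.
The 7th edge added is 0—5.

0-5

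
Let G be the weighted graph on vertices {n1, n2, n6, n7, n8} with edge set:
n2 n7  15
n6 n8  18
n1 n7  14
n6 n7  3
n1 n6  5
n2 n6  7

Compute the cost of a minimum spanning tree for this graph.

Prim, starting at n8.
Step 1: cheapest edge leaving the tree is n6 n8 (18); add n6.
Step 2: cheapest edge leaving the tree is n6 n7 (3); add n7.
Step 3: cheapest edge leaving the tree is n1 n6 (5); add n1.
Step 4: cheapest edge leaving the tree is n2 n6 (7); add n2.
MST edges: n6 n8, n6 n7, n1 n6, n2 n6; total weight 18+3+5+7 = 33.

33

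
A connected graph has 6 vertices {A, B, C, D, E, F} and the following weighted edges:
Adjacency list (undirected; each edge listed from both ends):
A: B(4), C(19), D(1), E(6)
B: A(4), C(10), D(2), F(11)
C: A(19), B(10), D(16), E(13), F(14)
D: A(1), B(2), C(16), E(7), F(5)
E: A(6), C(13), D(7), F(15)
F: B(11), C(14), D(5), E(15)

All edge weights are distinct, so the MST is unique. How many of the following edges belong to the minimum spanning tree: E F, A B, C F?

0

Sort edges by weight, then run Kruskal:
A D (1): add — endpoints in different components.
B D (2): add — endpoints in different components.
A B (4): skip — A and B already connected.
D F (5): add — endpoints in different components.
A E (6): add — endpoints in different components.
D E (7): skip — D and E already connected.
B C (10): add — endpoints in different components.
MST edge set: {A D, B D, D F, A E, B C}.
Of the listed edges, {} are in the MST → 0.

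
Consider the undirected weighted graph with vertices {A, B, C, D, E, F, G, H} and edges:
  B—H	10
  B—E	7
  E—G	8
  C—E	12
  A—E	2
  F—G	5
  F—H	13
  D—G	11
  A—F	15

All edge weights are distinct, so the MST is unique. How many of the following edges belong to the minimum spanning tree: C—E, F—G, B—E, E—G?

4

Sort edges by weight, then run Kruskal:
A—E (2): add — endpoints in different components.
F—G (5): add — endpoints in different components.
B—E (7): add — endpoints in different components.
E—G (8): add — endpoints in different components.
B—H (10): add — endpoints in different components.
D—G (11): add — endpoints in different components.
C—E (12): add — endpoints in different components.
MST edge set: {A—E, F—G, B—E, E—G, B—H, D—G, C—E}.
Of the listed edges, {C—E, F—G, B—E, E—G} are in the MST → 4.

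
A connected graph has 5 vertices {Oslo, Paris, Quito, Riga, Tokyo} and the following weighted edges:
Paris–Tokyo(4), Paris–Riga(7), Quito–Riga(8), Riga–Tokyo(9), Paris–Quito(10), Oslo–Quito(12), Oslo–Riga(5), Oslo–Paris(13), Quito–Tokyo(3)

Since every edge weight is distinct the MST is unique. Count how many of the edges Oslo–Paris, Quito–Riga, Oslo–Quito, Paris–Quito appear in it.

Kruskal's algorithm — process edges by increasing weight (ties by edge label):
Quito–Tokyo (3): add. Components now {Oslo} {Quito,Tokyo} {Paris} {Riga}
Paris–Tokyo (4): add. Components now {Oslo} {Paris,Quito,Tokyo} {Riga}
Oslo–Riga (5): add. Components now {Oslo,Riga} {Paris,Quito,Tokyo}
Paris–Riga (7): add. Components now {Oslo,Paris,Quito,Riga,Tokyo}
MST edge set: {Quito–Tokyo, Paris–Tokyo, Oslo–Riga, Paris–Riga}.
Of the listed edges, {} are in the MST → 0.

0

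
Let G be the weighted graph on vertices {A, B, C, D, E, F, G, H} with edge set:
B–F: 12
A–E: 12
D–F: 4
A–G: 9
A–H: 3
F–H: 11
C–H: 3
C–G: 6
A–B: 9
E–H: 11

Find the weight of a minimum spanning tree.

Prim, starting at G.
Step 1: frontier [C–G 6, A–G 9] → take C–G (6); add C.
Step 2: frontier [C–H 3, A–G 9] → take C–H (3); add H.
Step 3: frontier [A–G 9, A–H 3, E–H 11, F–H 11] → take A–H (3); add A.
Step 4: frontier [A–B 9, A–E 12, E–H 11, F–H 11] → take A–B (9); add B.
Step 5: frontier [A–E 12, B–F 12, E–H 11, F–H 11] → take E–H (11); add E.
Step 6: frontier [B–F 12, F–H 11] → take F–H (11); add F.
Step 7: frontier [D–F 4] → take D–F (4); add D.
MST edges: C–G, C–H, A–H, A–B, E–H, F–H, D–F; total weight 6+3+3+9+11+11+4 = 47.

47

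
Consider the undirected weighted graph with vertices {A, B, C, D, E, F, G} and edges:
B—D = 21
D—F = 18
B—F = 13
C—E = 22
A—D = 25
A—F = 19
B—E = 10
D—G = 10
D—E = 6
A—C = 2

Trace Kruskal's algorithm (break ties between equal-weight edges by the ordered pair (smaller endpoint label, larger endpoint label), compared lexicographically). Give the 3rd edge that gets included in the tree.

Kruskal's algorithm — process edges by increasing weight (ties by edge label):
A—C (2): add — endpoints in different components.
D—E (6): add — endpoints in different components.
B—E (10): add — endpoints in different components.
D—G (10): add — endpoints in different components.
B—F (13): add — endpoints in different components.
D—F (18): skip — D and F already connected.
A—F (19): add — endpoints in different components.
The 3rd edge added is B—E.

B-E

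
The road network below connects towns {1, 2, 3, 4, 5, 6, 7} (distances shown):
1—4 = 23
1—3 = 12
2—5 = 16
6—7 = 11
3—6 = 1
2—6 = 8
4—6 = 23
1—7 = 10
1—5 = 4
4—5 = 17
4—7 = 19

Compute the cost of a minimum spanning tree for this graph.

Kruskal's algorithm — process edges by increasing weight (ties by edge label):
3—6 (1): add. Components now {1} {2} {3,6} {4} {5} {7}
1—5 (4): add. Components now {1,5} {2} {3,6} {4} {7}
2—6 (8): add. Components now {1,5} {2,3,6} {4} {7}
1—7 (10): add. Components now {1,5,7} {2,3,6} {4}
6—7 (11): add. Components now {1,2,3,5,6,7} {4}
1—3 (12): skip — 1 and 3 already connected.
2—5 (16): skip — 2 and 5 already connected.
4—5 (17): add. Components now {1,2,3,4,5,6,7}
MST edges: 3—6, 1—5, 2—6, 1—7, 6—7, 4—5; total weight 1+4+8+10+11+17 = 51.

51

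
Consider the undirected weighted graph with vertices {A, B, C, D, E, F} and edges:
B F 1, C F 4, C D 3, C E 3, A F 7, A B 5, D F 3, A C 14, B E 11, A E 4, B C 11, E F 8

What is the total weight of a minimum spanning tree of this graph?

14

Kruskal: consider edges lightest-first.
B F (1): add. Components now {A} {B,F} {C} {D} {E}
C D (3): add. Components now {A} {B,F} {C,D} {E}
C E (3): add. Components now {A} {B,F} {C,D,E}
D F (3): add. Components now {A} {B,C,D,E,F}
A E (4): add. Components now {A,B,C,D,E,F}
MST edges: B F, C D, C E, D F, A E; total weight 1+3+3+3+4 = 14.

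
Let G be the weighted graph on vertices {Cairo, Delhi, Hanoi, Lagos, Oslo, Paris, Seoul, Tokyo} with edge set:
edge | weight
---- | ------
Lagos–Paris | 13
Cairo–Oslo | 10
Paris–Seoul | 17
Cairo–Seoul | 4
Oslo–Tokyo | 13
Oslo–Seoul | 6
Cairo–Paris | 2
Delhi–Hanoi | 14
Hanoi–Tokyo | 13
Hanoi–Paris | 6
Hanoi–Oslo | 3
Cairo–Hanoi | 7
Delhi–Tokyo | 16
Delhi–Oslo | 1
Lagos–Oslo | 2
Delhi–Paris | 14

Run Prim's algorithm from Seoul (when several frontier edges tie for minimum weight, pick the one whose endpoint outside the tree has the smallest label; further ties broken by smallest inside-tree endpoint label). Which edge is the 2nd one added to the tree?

Grow the tree from Seoul using Prim:
Step 1: cheapest edge leaving the tree is Cairo–Seoul (4); add Cairo.
Step 2: cheapest edge leaving the tree is Cairo–Paris (2); add Paris.
Step 3: cheapest edge leaving the tree is Hanoi–Paris (6); add Hanoi.
Step 4: cheapest edge leaving the tree is Hanoi–Oslo (3); add Oslo.
Step 5: cheapest edge leaving the tree is Delhi–Oslo (1); add Delhi.
Step 6: cheapest edge leaving the tree is Lagos–Oslo (2); add Lagos.
Step 7: cheapest edge leaving the tree is Hanoi–Tokyo (13); add Tokyo.
The 2nd edge added is Cairo–Paris.

Cairo-Paris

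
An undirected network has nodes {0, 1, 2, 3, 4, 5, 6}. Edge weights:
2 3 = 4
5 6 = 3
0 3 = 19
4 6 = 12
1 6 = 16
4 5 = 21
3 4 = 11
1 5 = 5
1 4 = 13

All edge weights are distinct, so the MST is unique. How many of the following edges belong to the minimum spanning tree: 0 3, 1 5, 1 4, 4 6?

Kruskal's algorithm — process edges by increasing weight (ties by edge label):
5 6 (3): add — endpoints in different components.
2 3 (4): add — endpoints in different components.
1 5 (5): add — endpoints in different components.
3 4 (11): add — endpoints in different components.
4 6 (12): add — endpoints in different components.
1 4 (13): skip — 1 and 4 already connected.
1 6 (16): skip — 1 and 6 already connected.
0 3 (19): add — endpoints in different components.
MST edge set: {5 6, 2 3, 1 5, 3 4, 4 6, 0 3}.
Of the listed edges, {0 3, 1 5, 4 6} are in the MST → 3.

3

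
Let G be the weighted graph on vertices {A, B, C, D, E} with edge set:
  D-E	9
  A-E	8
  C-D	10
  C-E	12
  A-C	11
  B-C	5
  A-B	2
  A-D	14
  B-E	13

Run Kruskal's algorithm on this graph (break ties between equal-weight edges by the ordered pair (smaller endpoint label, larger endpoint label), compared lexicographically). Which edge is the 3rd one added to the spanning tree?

Kruskal's algorithm — process edges by increasing weight (ties by edge label):
A-B (2): add — endpoints in different components.
B-C (5): add — endpoints in different components.
A-E (8): add — endpoints in different components.
D-E (9): add — endpoints in different components.
The 3rd edge added is A-E.

A-E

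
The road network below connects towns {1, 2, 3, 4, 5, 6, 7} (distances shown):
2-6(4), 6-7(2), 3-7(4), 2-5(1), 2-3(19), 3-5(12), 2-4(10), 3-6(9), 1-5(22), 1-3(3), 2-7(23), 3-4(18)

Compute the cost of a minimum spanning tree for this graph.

Kruskal's algorithm — process edges by increasing weight (ties by edge label):
2-5 (1): add. Components now {1} {2,5} {3} {4} {6} {7}
6-7 (2): add. Components now {1} {2,5} {3} {4} {6,7}
1-3 (3): add. Components now {1,3} {2,5} {4} {6,7}
2-6 (4): add. Components now {1,3} {2,5,6,7} {4}
3-7 (4): add. Components now {1,2,3,5,6,7} {4}
3-6 (9): skip — 3 and 6 already connected.
2-4 (10): add. Components now {1,2,3,4,5,6,7}
MST edges: 2-5, 6-7, 1-3, 2-6, 3-7, 2-4; total weight 1+2+3+4+4+10 = 24.

24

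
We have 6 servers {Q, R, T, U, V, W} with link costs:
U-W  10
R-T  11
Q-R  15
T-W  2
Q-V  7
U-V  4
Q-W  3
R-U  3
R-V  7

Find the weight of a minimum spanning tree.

Prim's algorithm from U:
Step 1: cheapest edge leaving the tree is R-U (3); add R.
Step 2: cheapest edge leaving the tree is U-V (4); add V.
Step 3: cheapest edge leaving the tree is Q-V (7); add Q.
Step 4: cheapest edge leaving the tree is Q-W (3); add W.
Step 5: cheapest edge leaving the tree is T-W (2); add T.
MST edges: R-U, U-V, Q-V, Q-W, T-W; total weight 3+4+7+3+2 = 19.

19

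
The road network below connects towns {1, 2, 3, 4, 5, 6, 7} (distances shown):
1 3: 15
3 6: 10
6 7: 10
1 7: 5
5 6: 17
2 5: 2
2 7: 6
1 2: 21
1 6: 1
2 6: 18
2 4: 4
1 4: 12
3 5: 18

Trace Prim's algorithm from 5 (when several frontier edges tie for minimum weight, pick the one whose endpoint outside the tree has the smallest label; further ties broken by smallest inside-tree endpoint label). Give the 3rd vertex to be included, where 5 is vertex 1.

4

Grow the tree from 5 using Prim:
Step 1: cheapest edge leaving the tree is 2 5 (2); add 2.
Step 2: cheapest edge leaving the tree is 2 4 (4); add 4.
Step 3: cheapest edge leaving the tree is 2 7 (6); add 7.
Step 4: cheapest edge leaving the tree is 1 7 (5); add 1.
Step 5: cheapest edge leaving the tree is 1 6 (1); add 6.
Step 6: cheapest edge leaving the tree is 3 6 (10); add 3.
Vertex order: 5, 2, 4, 7, 1, 6, 3. The 3rd vertex is 4.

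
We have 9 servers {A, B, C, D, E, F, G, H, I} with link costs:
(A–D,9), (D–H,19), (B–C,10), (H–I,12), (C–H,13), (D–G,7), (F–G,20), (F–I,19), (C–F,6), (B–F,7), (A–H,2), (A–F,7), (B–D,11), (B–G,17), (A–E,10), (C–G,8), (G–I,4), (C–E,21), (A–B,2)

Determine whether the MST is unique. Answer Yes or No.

Kruskal's algorithm — process edges by increasing weight (ties by edge label):
A–B (2): add — endpoints in different components.
A–H (2): add — endpoints in different components.
G–I (4): add — endpoints in different components.
C–F (6): add — endpoints in different components.
A–F (7): add — endpoints in different components.
B–F (7): skip — B and F already connected.
D–G (7): add — endpoints in different components.
C–G (8): add — endpoints in different components.
A–D (9): skip — A and D already connected.
A–E (10): add — endpoints in different components.
Non-tree edge B–F has weight 7, equal to the heaviest edge on its tree cycle — swapping gives another MST of the same weight. Not unique.

No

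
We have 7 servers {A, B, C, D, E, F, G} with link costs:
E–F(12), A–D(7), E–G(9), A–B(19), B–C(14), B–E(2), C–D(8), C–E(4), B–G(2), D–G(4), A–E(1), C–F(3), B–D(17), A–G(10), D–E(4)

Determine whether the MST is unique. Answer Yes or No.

Kruskal: consider edges lightest-first.
A–E (1): add — endpoints in different components.
B–E (2): add — endpoints in different components.
B–G (2): add — endpoints in different components.
C–F (3): add — endpoints in different components.
C–E (4): add — endpoints in different components.
D–E (4): add — endpoints in different components.
Non-tree edge D–G has weight 4, equal to the heaviest edge on its tree cycle — swapping gives another MST of the same weight. Not unique.

No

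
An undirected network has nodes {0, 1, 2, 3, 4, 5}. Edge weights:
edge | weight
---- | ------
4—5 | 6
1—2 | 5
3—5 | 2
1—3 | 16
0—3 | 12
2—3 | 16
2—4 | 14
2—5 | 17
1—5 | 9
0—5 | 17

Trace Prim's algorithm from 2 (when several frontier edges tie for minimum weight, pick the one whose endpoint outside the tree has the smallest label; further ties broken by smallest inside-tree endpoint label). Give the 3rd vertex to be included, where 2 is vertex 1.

Prim, starting at 2.
Step 1: frontier [1—2 5, 2—4 14, 2—3 16, 2—5 17] → take 1—2 (5); add 1.
Step 2: frontier [1—5 9, 1—3 16, 2—4 14, 2—3 16, 2—5 17] → take 1—5 (9); add 5.
Step 3: frontier [1—3 16, 2—4 14, 2—3 16, 3—5 2, 4—5 6, 0—5 17] → take 3—5 (2); add 3.
Step 4: frontier [2—4 14, 0—3 12, 4—5 6, 0—5 17] → take 4—5 (6); add 4.
Step 5: frontier [0—3 12, 0—5 17] → take 0—3 (12); add 0.
Vertex order: 2, 1, 5, 3, 4, 0. The 3rd vertex is 5.

5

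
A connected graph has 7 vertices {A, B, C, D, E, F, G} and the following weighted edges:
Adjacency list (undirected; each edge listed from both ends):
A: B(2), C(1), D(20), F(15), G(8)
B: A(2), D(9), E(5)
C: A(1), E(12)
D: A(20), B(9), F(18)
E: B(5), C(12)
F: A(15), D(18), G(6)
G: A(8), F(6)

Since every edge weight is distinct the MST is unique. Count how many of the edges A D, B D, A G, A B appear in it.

3

Sort edges by weight, then run Kruskal:
A C (1): add — endpoints in different components.
A B (2): add — endpoints in different components.
B E (5): add — endpoints in different components.
F G (6): add — endpoints in different components.
A G (8): add — endpoints in different components.
B D (9): add — endpoints in different components.
MST edge set: {A C, A B, B E, F G, A G, B D}.
Of the listed edges, {B D, A G, A B} are in the MST → 3.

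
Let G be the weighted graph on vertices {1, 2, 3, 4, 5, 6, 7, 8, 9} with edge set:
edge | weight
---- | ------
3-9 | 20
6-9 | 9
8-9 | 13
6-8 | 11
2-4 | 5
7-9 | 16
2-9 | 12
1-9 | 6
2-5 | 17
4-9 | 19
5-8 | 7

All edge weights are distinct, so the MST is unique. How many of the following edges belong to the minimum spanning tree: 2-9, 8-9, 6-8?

Kruskal: consider edges lightest-first.
2-4 (5): add — endpoints in different components.
1-9 (6): add — endpoints in different components.
5-8 (7): add — endpoints in different components.
6-9 (9): add — endpoints in different components.
6-8 (11): add — endpoints in different components.
2-9 (12): add — endpoints in different components.
8-9 (13): skip — 8 and 9 already connected.
7-9 (16): add — endpoints in different components.
2-5 (17): skip — 2 and 5 already connected.
4-9 (19): skip — 4 and 9 already connected.
3-9 (20): add — endpoints in different components.
MST edge set: {2-4, 1-9, 5-8, 6-9, 6-8, 2-9, 7-9, 3-9}.
Of the listed edges, {2-9, 6-8} are in the MST → 2.

2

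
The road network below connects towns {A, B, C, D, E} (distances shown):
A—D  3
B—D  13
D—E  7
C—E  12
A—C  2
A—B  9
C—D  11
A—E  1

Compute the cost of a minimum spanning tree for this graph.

Sort edges by weight, then run Kruskal:
A—E (1): add — endpoints in different components.
A—C (2): add — endpoints in different components.
A—D (3): add — endpoints in different components.
D—E (7): skip — D and E already connected.
A—B (9): add — endpoints in different components.
MST edges: A—E, A—C, A—D, A—B; total weight 1+2+3+9 = 15.

15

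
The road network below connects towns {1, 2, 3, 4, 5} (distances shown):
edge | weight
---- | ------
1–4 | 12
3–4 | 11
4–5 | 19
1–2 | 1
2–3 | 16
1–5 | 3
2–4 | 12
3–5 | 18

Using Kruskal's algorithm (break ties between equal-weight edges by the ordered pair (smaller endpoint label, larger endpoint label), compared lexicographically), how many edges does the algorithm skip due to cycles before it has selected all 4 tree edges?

0

Sort edges by weight, then run Kruskal:
1–2 (1): add — endpoints in different components.
1–5 (3): add — endpoints in different components.
3–4 (11): add — endpoints in different components.
1–4 (12): add — endpoints in different components.
Edges rejected before the tree was complete: 0.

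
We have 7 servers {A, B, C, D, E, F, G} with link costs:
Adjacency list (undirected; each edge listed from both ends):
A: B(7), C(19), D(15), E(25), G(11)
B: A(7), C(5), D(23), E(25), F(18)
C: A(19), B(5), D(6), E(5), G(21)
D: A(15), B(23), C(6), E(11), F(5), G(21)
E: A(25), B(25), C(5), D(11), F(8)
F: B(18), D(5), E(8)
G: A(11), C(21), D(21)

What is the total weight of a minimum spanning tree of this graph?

Kruskal's algorithm — process edges by increasing weight (ties by edge label):
B C (5): add — endpoints in different components.
C E (5): add — endpoints in different components.
D F (5): add — endpoints in different components.
C D (6): add — endpoints in different components.
A B (7): add — endpoints in different components.
E F (8): skip — E and F already connected.
A G (11): add — endpoints in different components.
MST edges: B C, C E, D F, C D, A B, A G; total weight 5+5+5+6+7+11 = 39.

39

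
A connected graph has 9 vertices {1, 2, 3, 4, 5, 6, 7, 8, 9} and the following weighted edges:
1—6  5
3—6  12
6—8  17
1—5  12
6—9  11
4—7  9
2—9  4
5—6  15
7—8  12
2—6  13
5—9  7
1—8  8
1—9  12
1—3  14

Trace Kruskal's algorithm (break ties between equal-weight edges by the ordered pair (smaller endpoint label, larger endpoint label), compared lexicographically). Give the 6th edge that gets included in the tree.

Kruskal's algorithm — process edges by increasing weight (ties by edge label):
2—9 (4): add — endpoints in different components.
1—6 (5): add — endpoints in different components.
5—9 (7): add — endpoints in different components.
1—8 (8): add — endpoints in different components.
4—7 (9): add — endpoints in different components.
6—9 (11): add — endpoints in different components.
1—5 (12): skip — 1 and 5 already connected.
1—9 (12): skip — 1 and 9 already connected.
3—6 (12): add — endpoints in different components.
7—8 (12): add — endpoints in different components.
The 6th edge added is 6—9.

6-9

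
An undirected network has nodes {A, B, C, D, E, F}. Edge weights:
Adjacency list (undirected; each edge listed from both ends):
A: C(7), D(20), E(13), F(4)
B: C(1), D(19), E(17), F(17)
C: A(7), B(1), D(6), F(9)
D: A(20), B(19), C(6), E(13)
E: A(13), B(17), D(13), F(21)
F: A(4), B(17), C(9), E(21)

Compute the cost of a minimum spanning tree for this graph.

31

Kruskal's algorithm — process edges by increasing weight (ties by edge label):
B—C (1): add — endpoints in different components.
A—F (4): add — endpoints in different components.
C—D (6): add — endpoints in different components.
A—C (7): add — endpoints in different components.
C—F (9): skip — C and F already connected.
A—E (13): add — endpoints in different components.
MST edges: B—C, A—F, C—D, A—C, A—E; total weight 1+4+6+7+13 = 31.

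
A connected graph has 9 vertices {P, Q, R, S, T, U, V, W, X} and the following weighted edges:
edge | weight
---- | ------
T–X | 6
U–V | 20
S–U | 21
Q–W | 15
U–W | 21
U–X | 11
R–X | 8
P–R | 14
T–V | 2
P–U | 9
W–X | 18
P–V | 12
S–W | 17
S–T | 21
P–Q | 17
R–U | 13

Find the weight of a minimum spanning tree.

Prim, starting at W.
Step 1: cheapest edge leaving the tree is Q–W (15); add Q.
Step 2: cheapest edge leaving the tree is P–Q (17); add P.
Step 3: cheapest edge leaving the tree is P–U (9); add U.
Step 4: cheapest edge leaving the tree is U–X (11); add X.
Step 5: cheapest edge leaving the tree is T–X (6); add T.
Step 6: cheapest edge leaving the tree is T–V (2); add V.
Step 7: cheapest edge leaving the tree is R–X (8); add R.
Step 8: cheapest edge leaving the tree is S–W (17); add S.
MST edges: Q–W, P–Q, P–U, U–X, T–X, T–V, R–X, S–W; total weight 15+17+9+11+6+2+8+17 = 85.

85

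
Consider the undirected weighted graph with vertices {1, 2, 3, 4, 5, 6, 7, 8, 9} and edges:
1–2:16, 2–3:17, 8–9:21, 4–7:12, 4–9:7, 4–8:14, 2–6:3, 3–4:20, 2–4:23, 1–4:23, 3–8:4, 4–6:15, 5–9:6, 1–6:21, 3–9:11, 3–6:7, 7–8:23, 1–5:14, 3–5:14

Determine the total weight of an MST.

Prim's algorithm from 7:
Step 1: cheapest edge leaving the tree is 4–7 (12); add 4.
Step 2: cheapest edge leaving the tree is 4–9 (7); add 9.
Step 3: cheapest edge leaving the tree is 5–9 (6); add 5.
Step 4: cheapest edge leaving the tree is 3–9 (11); add 3.
Step 5: cheapest edge leaving the tree is 3–8 (4); add 8.
Step 6: cheapest edge leaving the tree is 3–6 (7); add 6.
Step 7: cheapest edge leaving the tree is 2–6 (3); add 2.
Step 8: cheapest edge leaving the tree is 1–5 (14); add 1.
MST edges: 4–7, 4–9, 5–9, 3–9, 3–8, 3–6, 2–6, 1–5; total weight 12+7+6+11+4+7+3+14 = 64.

64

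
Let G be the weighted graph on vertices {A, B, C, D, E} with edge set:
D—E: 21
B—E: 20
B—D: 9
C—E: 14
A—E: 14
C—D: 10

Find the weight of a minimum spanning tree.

47

Kruskal's algorithm — process edges by increasing weight (ties by edge label):
B—D (9): add — endpoints in different components.
C—D (10): add — endpoints in different components.
A—E (14): add — endpoints in different components.
C—E (14): add — endpoints in different components.
MST edges: B—D, C—D, A—E, C—E; total weight 9+10+14+14 = 47.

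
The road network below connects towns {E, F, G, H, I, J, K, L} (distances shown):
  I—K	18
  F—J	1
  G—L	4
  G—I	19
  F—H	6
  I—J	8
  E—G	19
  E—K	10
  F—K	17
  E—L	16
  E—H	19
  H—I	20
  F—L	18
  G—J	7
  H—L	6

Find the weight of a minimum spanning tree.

51

Grow the tree from H using Prim:
Step 1: cheapest edge leaving the tree is F—H (6); add F.
Step 2: cheapest edge leaving the tree is F—J (1); add J.
Step 3: cheapest edge leaving the tree is H—L (6); add L.
Step 4: cheapest edge leaving the tree is G—L (4); add G.
Step 5: cheapest edge leaving the tree is I—J (8); add I.
Step 6: cheapest edge leaving the tree is E—L (16); add E.
Step 7: cheapest edge leaving the tree is E—K (10); add K.
MST edges: F—H, F—J, H—L, G—L, I—J, E—L, E—K; total weight 6+1+6+4+8+16+10 = 51.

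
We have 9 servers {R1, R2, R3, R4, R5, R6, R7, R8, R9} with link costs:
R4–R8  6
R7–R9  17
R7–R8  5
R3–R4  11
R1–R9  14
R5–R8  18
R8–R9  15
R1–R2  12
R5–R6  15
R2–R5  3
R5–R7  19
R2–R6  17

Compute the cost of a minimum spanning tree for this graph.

81

Prim's algorithm from R8:
Step 1: cheapest edge leaving the tree is R7–R8 (5); add R7.
Step 2: cheapest edge leaving the tree is R4–R8 (6); add R4.
Step 3: cheapest edge leaving the tree is R3–R4 (11); add R3.
Step 4: cheapest edge leaving the tree is R8–R9 (15); add R9.
Step 5: cheapest edge leaving the tree is R1–R9 (14); add R1.
Step 6: cheapest edge leaving the tree is R1–R2 (12); add R2.
Step 7: cheapest edge leaving the tree is R2–R5 (3); add R5.
Step 8: cheapest edge leaving the tree is R5–R6 (15); add R6.
MST edges: R7–R8, R4–R8, R3–R4, R8–R9, R1–R9, R1–R2, R2–R5, R5–R6; total weight 5+6+11+15+14+12+3+15 = 81.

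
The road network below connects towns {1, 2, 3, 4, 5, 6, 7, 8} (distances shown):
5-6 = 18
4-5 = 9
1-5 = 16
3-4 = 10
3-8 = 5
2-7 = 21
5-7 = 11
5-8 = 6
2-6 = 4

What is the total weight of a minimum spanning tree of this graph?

Kruskal: consider edges lightest-first.
2-6 (4): add — endpoints in different components.
3-8 (5): add — endpoints in different components.
5-8 (6): add — endpoints in different components.
4-5 (9): add — endpoints in different components.
3-4 (10): skip — 3 and 4 already connected.
5-7 (11): add — endpoints in different components.
1-5 (16): add — endpoints in different components.
5-6 (18): add — endpoints in different components.
MST edges: 2-6, 3-8, 5-8, 4-5, 5-7, 1-5, 5-6; total weight 4+5+6+9+11+16+18 = 69.

69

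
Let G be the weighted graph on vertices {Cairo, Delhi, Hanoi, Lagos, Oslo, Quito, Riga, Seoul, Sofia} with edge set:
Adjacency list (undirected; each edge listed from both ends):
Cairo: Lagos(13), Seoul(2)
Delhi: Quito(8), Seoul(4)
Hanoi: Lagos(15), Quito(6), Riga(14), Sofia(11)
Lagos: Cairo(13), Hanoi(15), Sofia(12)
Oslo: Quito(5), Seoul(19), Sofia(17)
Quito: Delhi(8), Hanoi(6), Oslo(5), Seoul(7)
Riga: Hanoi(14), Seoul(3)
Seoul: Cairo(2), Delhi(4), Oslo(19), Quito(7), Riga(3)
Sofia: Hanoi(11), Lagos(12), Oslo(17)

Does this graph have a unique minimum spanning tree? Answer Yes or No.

Yes

Kruskal's algorithm — process edges by increasing weight (ties by edge label):
Cairo–Seoul (2): add — endpoints in different components.
Riga–Seoul (3): add — endpoints in different components.
Delhi–Seoul (4): add — endpoints in different components.
Oslo–Quito (5): add — endpoints in different components.
Hanoi–Quito (6): add — endpoints in different components.
Quito–Seoul (7): add — endpoints in different components.
Delhi–Quito (8): skip — Delhi and Quito already connected.
Hanoi–Sofia (11): add — endpoints in different components.
Lagos–Sofia (12): add — endpoints in different components.
Every non-tree edge has weight strictly greater than the heaviest edge on the tree path between its endpoints, so the MST is unique.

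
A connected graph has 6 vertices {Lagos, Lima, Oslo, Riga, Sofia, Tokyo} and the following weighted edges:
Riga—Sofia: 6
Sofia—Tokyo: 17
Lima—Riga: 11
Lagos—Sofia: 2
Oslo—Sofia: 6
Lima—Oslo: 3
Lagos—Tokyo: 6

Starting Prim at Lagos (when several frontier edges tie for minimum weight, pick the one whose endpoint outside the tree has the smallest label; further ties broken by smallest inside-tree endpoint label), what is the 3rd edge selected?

Lima-Oslo

Grow the tree from Lagos using Prim:
Step 1: frontier [Lagos—Sofia 2, Lagos—Tokyo 6] → take Lagos—Sofia (2); add Sofia.
Step 2: frontier [Lagos—Tokyo 6, Oslo—Sofia 6, Riga—Sofia 6, Sofia—Tokyo 17] → take Oslo—Sofia (6); add Oslo.
Step 3: frontier [Lagos—Tokyo 6, Lima—Oslo 3, Riga—Sofia 6, Sofia—Tokyo 17] → take Lima—Oslo (3); add Lima.
Step 4: frontier [Lagos—Tokyo 6, Lima—Riga 11, Riga—Sofia 6, Sofia—Tokyo 17] → take Riga—Sofia (6); add Riga.
Step 5: frontier [Lagos—Tokyo 6, Sofia—Tokyo 17] → take Lagos—Tokyo (6); add Tokyo.
The 3rd edge added is Lima—Oslo.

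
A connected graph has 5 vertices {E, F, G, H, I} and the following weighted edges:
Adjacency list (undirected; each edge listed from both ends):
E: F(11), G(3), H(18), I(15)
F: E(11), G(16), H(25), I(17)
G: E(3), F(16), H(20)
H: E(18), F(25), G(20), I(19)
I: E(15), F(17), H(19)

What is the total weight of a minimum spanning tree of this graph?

47

Kruskal's algorithm — process edges by increasing weight (ties by edge label):
E-G (3): add — endpoints in different components.
E-F (11): add — endpoints in different components.
E-I (15): add — endpoints in different components.
F-G (16): skip — F and G already connected.
F-I (17): skip — F and I already connected.
E-H (18): add — endpoints in different components.
MST edges: E-G, E-F, E-I, E-H; total weight 3+11+15+18 = 47.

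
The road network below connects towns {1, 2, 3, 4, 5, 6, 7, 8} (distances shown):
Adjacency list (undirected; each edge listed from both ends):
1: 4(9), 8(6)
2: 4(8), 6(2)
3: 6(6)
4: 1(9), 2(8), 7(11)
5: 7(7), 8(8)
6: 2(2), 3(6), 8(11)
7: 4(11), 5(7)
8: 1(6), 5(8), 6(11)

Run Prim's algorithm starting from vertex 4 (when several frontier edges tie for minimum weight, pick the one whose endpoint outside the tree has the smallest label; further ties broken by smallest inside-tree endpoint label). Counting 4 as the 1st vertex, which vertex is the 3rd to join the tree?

6

Prim, starting at 4.
Step 1: cheapest edge leaving the tree is 2–4 (8); add 2.
Step 2: cheapest edge leaving the tree is 2–6 (2); add 6.
Step 3: cheapest edge leaving the tree is 3–6 (6); add 3.
Step 4: cheapest edge leaving the tree is 1–4 (9); add 1.
Step 5: cheapest edge leaving the tree is 1–8 (6); add 8.
Step 6: cheapest edge leaving the tree is 5–8 (8); add 5.
Step 7: cheapest edge leaving the tree is 5–7 (7); add 7.
Vertex order: 4, 2, 6, 3, 1, 8, 5, 7. The 3rd vertex is 6.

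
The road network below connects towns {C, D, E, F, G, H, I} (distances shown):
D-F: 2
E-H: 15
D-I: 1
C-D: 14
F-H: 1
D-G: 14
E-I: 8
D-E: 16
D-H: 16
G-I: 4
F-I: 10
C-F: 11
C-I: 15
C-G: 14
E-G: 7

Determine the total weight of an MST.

Kruskal's algorithm — process edges by increasing weight (ties by edge label):
D-I (1): add — endpoints in different components.
F-H (1): add — endpoints in different components.
D-F (2): add — endpoints in different components.
G-I (4): add — endpoints in different components.
E-G (7): add — endpoints in different components.
E-I (8): skip — E and I already connected.
F-I (10): skip — F and I already connected.
C-F (11): add — endpoints in different components.
MST edges: D-I, F-H, D-F, G-I, E-G, C-F; total weight 1+1+2+4+7+11 = 26.

26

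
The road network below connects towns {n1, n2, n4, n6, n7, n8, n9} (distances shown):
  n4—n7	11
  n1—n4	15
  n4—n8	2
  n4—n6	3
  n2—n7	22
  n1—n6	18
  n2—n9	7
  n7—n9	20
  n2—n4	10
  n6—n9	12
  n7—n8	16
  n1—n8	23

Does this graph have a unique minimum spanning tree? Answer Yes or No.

Sort edges by weight, then run Kruskal:
n4—n8 (2): add. Components now {n4,n8} {n1} {n6} {n7} {n2} {n9}
n4—n6 (3): add. Components now {n4,n6,n8} {n1} {n7} {n2} {n9}
n2—n9 (7): add. Components now {n4,n6,n8} {n1} {n7} {n2,n9}
n2—n4 (10): add. Components now {n2,n4,n6,n8,n9} {n1} {n7}
n4—n7 (11): add. Components now {n2,n4,n6,n7,n8,n9} {n1}
n6—n9 (12): skip — n6 and n9 already connected.
n1—n4 (15): add. Components now {n1,n2,n4,n6,n7,n8,n9}
Every non-tree edge has weight strictly greater than the heaviest edge on the tree path between its endpoints, so the MST is unique.

Yes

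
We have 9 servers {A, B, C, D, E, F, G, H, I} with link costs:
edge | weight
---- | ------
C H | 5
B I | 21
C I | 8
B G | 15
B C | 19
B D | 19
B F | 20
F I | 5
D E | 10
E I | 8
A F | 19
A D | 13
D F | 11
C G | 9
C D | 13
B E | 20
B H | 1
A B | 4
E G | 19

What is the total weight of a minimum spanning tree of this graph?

Prim, starting at C.
Step 1: cheapest edge leaving the tree is C H (5); add H.
Step 2: cheapest edge leaving the tree is B H (1); add B.
Step 3: cheapest edge leaving the tree is A B (4); add A.
Step 4: cheapest edge leaving the tree is C I (8); add I.
Step 5: cheapest edge leaving the tree is F I (5); add F.
Step 6: cheapest edge leaving the tree is E I (8); add E.
Step 7: cheapest edge leaving the tree is C G (9); add G.
Step 8: cheapest edge leaving the tree is D E (10); add D.
MST edges: C H, B H, A B, C I, F I, E I, C G, D E; total weight 5+1+4+8+5+8+9+10 = 50.

50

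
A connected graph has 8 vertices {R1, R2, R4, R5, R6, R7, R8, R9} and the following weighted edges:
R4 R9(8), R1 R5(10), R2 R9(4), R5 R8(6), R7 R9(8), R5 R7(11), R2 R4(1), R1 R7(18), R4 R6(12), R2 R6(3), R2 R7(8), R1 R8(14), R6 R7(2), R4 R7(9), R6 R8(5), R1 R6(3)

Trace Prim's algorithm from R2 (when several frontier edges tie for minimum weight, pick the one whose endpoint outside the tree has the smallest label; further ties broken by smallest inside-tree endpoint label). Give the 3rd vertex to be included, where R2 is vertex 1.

R6

Prim's algorithm from R2:
Step 1: cheapest edge leaving the tree is R2 R4 (1); add R4.
Step 2: cheapest edge leaving the tree is R2 R6 (3); add R6.
Step 3: cheapest edge leaving the tree is R6 R7 (2); add R7.
Step 4: cheapest edge leaving the tree is R1 R6 (3); add R1.
Step 5: cheapest edge leaving the tree is R2 R9 (4); add R9.
Step 6: cheapest edge leaving the tree is R6 R8 (5); add R8.
Step 7: cheapest edge leaving the tree is R5 R8 (6); add R5.
Vertex order: R2, R4, R6, R7, R1, R9, R8, R5. The 3rd vertex is R6.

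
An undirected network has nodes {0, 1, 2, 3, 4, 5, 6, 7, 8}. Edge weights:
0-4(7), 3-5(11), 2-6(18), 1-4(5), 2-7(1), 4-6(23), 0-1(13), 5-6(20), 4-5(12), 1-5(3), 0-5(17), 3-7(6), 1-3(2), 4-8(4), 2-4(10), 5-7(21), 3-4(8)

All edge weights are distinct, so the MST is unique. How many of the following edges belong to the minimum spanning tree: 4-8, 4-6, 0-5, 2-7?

2

Kruskal's algorithm — process edges by increasing weight (ties by edge label):
2-7 (1): add — endpoints in different components.
1-3 (2): add — endpoints in different components.
1-5 (3): add — endpoints in different components.
4-8 (4): add — endpoints in different components.
1-4 (5): add — endpoints in different components.
3-7 (6): add — endpoints in different components.
0-4 (7): add — endpoints in different components.
3-4 (8): skip — 3 and 4 already connected.
2-4 (10): skip — 2 and 4 already connected.
3-5 (11): skip — 3 and 5 already connected.
4-5 (12): skip — 4 and 5 already connected.
0-1 (13): skip — 0 and 1 already connected.
0-5 (17): skip — 0 and 5 already connected.
2-6 (18): add — endpoints in different components.
MST edge set: {2-7, 1-3, 1-5, 4-8, 1-4, 3-7, 0-4, 2-6}.
Of the listed edges, {4-8, 2-7} are in the MST → 2.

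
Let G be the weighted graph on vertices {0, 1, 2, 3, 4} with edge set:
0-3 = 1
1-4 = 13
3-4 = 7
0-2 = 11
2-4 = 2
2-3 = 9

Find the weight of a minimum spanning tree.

Prim's algorithm from 0:
Step 1: cheapest edge leaving the tree is 0-3 (1); add 3.
Step 2: cheapest edge leaving the tree is 3-4 (7); add 4.
Step 3: cheapest edge leaving the tree is 2-4 (2); add 2.
Step 4: cheapest edge leaving the tree is 1-4 (13); add 1.
MST edges: 0-3, 3-4, 2-4, 1-4; total weight 1+7+2+13 = 23.

23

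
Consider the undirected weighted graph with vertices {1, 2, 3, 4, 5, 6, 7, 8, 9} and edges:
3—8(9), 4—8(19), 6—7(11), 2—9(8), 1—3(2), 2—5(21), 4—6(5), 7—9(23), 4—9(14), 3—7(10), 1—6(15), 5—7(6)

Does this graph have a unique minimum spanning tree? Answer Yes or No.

Yes

Sort edges by weight, then run Kruskal:
1—3 (2): add — endpoints in different components.
4—6 (5): add — endpoints in different components.
5—7 (6): add — endpoints in different components.
2—9 (8): add — endpoints in different components.
3—8 (9): add — endpoints in different components.
3—7 (10): add — endpoints in different components.
6—7 (11): add — endpoints in different components.
4—9 (14): add — endpoints in different components.
Every non-tree edge has weight strictly greater than the heaviest edge on the tree path between its endpoints, so the MST is unique.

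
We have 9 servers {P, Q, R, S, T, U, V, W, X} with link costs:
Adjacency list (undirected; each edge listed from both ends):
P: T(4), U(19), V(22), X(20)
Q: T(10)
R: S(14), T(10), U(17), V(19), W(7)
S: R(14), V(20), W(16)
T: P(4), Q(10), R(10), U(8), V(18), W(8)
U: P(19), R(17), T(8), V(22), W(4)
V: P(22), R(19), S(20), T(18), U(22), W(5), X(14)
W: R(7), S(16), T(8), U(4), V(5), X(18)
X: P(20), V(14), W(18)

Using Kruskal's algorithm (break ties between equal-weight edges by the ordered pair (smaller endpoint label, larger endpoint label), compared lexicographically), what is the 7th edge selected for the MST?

Sort edges by weight, then run Kruskal:
P-T (4): add — endpoints in different components.
U-W (4): add — endpoints in different components.
V-W (5): add — endpoints in different components.
R-W (7): add — endpoints in different components.
T-U (8): add — endpoints in different components.
T-W (8): skip — T and W already connected.
Q-T (10): add — endpoints in different components.
R-T (10): skip — R and T already connected.
R-S (14): add — endpoints in different components.
V-X (14): add — endpoints in different components.
The 7th edge added is R-S.

R-S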